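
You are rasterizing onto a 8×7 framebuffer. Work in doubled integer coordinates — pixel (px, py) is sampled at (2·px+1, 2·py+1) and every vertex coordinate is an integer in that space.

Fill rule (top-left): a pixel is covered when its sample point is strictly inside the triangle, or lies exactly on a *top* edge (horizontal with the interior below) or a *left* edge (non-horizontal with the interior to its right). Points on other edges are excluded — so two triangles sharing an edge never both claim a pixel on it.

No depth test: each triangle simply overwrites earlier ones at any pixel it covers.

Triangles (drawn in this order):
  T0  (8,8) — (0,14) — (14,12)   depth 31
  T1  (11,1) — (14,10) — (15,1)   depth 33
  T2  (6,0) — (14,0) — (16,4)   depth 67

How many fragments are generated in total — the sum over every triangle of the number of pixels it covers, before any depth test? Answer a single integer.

T0:
  2·area = 68  (B↔C swapped to make it positive)
  edge (8, 8)→(14, 12): d=(6,4) right/bottom  bias=-1
  edge (14, 12)→(0, 14): d=(-14,2) right/bottom  bias=-1
  edge (0, 14)→(8, 8): d=(8,-6) top-left  bias=+0
    (3,4)@(7, 9): e=[10,56,2] → X
    (4,4)@(9, 9): e=[2,52,14] → X
    (5,4)@(11, 9): e=[-6,48,26] → .
    (2,5)@(5, 11): e=[30,32,6] → X
    (5,5)@(11, 11): e=[6,20,42] → X
    (6,5)@(13, 11): e=[-2,16,54] → .
    (1,6)@(3, 13): e=[50,8,10] → X
    (3,6)@(7, 13): e=[34,0,34] → .  [on edge]
    (4,6)@(9, 13): e=[26,-4,46] → .
    (5,6)@(11, 13): e=[18,-8,58] → .
  covered (8 px):
    . . . . . . . .
    . . . . . . . .
    . . . . . . . .
    . . . . . . . .
    . . . X X . . .
    . . X X X X . .
    . X X . . . . .
T1:
  2·area = 36  (B↔C swapped to make it positive)
  edge (11, 1)→(15, 1): d=(4,0) top-left  bias=+0
  edge (15, 1)→(14, 10): d=(-1,9) right/bottom  bias=-1
  edge (14, 10)→(11, 1): d=(-3,-9) top-left  bias=+0
    (0,0)@(1, 1): e=[0,126,-90] → .  [on edge]
    (1,0)@(3, 1): e=[0,108,-72] → .  [on edge]
    (2,0)@(5, 1): e=[0,90,-54] → .  [on edge]
    (3,0)@(7, 1): e=[0,72,-36] → .  [on edge]
    (4,0)@(9, 1): e=[0,54,-18] → .  [on edge]
    (5,0)@(11, 1): e=[0,36,0] → X  [on edge]
    (6,0)@(13, 1): e=[0,18,18] → X  [on edge]
    (7,0)@(15, 1): e=[0,0,36] → .  [on edge]
    (5,1)@(11, 3): e=[8,34,-6] → .
    (6,1)@(13, 3): e=[8,16,12] → X
    (7,1)@(15, 3): e=[8,-2,30] → .
    (6,2)@(13, 5): e=[16,14,6] → X
    (6,3)@(13, 7): e=[24,12,0] → X  [on edge]
    (7,6)@(15, 13): e=[48,-12,0] → .  [on edge]
  covered (5 px):
    . . . . . X X .
    . . . . . . X .
    . . . . . . X .
    . . . . . . X .
    . . . . . . . .
    . . . . . . . .
    . . . . . . . .
T2:
  2·area = 32
  edge (6, 0)→(14, 0): d=(8,0) top-left  bias=+0
  edge (14, 0)→(16, 4): d=(2,4) right/bottom  bias=-1
  edge (16, 4)→(6, 0): d=(-10,-4) top-left  bias=+0
    (4,0)@(9, 1): e=[8,22,2] → X
    (5,0)@(11, 1): e=[8,14,10] → X
    (6,0)@(13, 1): e=[8,6,18] → X
    (7,0)@(15, 1): e=[8,-2,26] → .
    (4,1)@(9, 3): e=[24,26,-18] → .
    (5,1)@(11, 3): e=[24,18,-10] → .
    (6,1)@(13, 3): e=[24,10,-2] → .
    (7,1)@(15, 3): e=[24,2,6] → X
    (7,2)@(15, 5): e=[40,6,-14] → .
  covered (4 px):
    . . . . X X X .
    . . . . . . . X
    . . . . . . . .
    . . . . . . . .
    . . . . . . . .
    . . . . . . . .
    . . . . . . . .

Result: 17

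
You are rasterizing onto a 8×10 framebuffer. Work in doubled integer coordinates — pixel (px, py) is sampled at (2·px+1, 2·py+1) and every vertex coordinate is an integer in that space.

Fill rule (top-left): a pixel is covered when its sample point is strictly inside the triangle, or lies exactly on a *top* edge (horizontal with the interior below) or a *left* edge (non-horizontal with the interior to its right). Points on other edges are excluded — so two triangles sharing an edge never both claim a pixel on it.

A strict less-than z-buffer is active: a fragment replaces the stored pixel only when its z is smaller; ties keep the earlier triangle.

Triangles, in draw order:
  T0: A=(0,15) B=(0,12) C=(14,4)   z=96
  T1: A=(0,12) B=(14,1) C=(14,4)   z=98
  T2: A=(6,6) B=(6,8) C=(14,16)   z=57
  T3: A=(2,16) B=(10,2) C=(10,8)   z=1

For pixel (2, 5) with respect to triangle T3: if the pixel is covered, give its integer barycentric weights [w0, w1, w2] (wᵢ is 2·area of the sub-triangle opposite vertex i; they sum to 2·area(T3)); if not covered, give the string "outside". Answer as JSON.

T0:
  2·area = 42
  edge (0, 15)→(0, 12): d=(0,-3) top-left  bias=+0
  edge (0, 12)→(14, 4): d=(14,-8) top-left  bias=+0
  edge (14, 4)→(0, 15): d=(-14,11) right/bottom  bias=-1
    (4,3)@(9, 7): e=[27,2,13] → #
    (5,3)@(11, 7): e=[33,18,-9] → ·
    (3,4)@(7, 9): e=[21,14,7] → #
    (4,4)@(9, 9): e=[27,30,-15] → ·
    (1,5)@(3, 11): e=[9,10,23] → #
    (2,5)@(5, 11): e=[15,26,1] → #
    (3,5)@(7, 11): e=[21,42,-21] → ·
    (0,6)@(1, 13): e=[3,22,17] → #
    (1,6)@(3, 13): e=[9,38,-5] → ·
    (2,6)@(5, 13): e=[15,54,-27] → ·
    (0,7)@(1, 15): e=[3,50,-11] → ·
  covered (5 px):
    · · · · · · · ·
    · · · · · · · ·
    · · · · · · · ·
    · · · · # · · ·
    · · · # · · · ·
    · # # · · · · ·
    # · · · · · · ·
    · · · · · · · ·
    · · · · · · · ·
    · · · · · · · ·
T1:
  2·area = 42
  edge (0, 12)→(14, 1): d=(14,-11) top-left  bias=+0
  edge (14, 1)→(14, 4): d=(0,3) right/bottom  bias=-1
  edge (14, 4)→(0, 12): d=(-14,8) right/bottom  bias=-1
    (6,1)@(13, 3): e=[17,3,22] → #
    (7,1)@(15, 3): e=[39,-3,6] → ·
    (4,2)@(9, 5): e=[1,15,26] → #
    (5,2)@(11, 5): e=[23,9,10] → #
    (6,2)@(13, 5): e=[45,3,-6] → ·
    (3,3)@(7, 7): e=[7,21,14] → #
    (4,3)@(9, 7): e=[29,15,-2] → ·
    (5,3)@(11, 7): e=[51,9,-18] → ·
    (2,4)@(5, 9): e=[13,27,2] → #
    (3,4)@(7, 9): e=[35,21,-14] → ·
    (2,5)@(5, 11): e=[41,27,-26] → ·
  covered (5 px):
    · · · · · · · ·
    · · · · · · # ·
    · · · · # # · ·
    · · · # · · · ·
    · · # · · · · ·
    · · · · · · · ·
    · · · · · · · ·
    · · · · · · · ·
    · · · · · · · ·
    · · · · · · · ·
T2:
  2·area = 16  (B↔C swapped to make it positive)
  edge (6, 6)→(14, 16): d=(8,10) right/bottom  bias=-1
  edge (14, 16)→(6, 8): d=(-8,-8) top-left  bias=+0
  edge (6, 8)→(6, 6): d=(0,-2) top-left  bias=+0
    (0,1)@(1, 3): e=[26,0,-10] → ·  [on edge]
    (1,2)@(3, 5): e=[22,0,-6] → ·  [on edge]
    (2,3)@(5, 7): e=[18,0,-2] → ·  [on edge]
    (3,4)@(7, 9): e=[14,0,2] → #  [on edge]
    (4,4)@(9, 9): e=[-6,16,6] → ·
    (3,5)@(7, 11): e=[30,-16,2] → ·
    (4,5)@(9, 11): e=[10,0,6] → #  [on edge]
    (5,5)@(11, 11): e=[-10,16,10] → ·
    (4,6)@(9, 13): e=[26,-16,6] → ·
    (5,6)@(11, 13): e=[6,0,10] → #  [on edge]
    (6,6)@(13, 13): e=[-14,16,14] → ·
    (5,7)@(11, 15): e=[22,-16,10] → ·
    (6,7)@(13, 15): e=[2,0,14] → #  [on edge]
    (7,8)@(15, 17): e=[-2,0,18] → ·  [on edge]
  covered (4 px):
    · · · · · · · ·
    · · · · · · · ·
    · · · · · · · ·
    · · · · · · · ·
    · · · # · · · ·
    · · · · # · · ·
    · · · · · # · ·
    · · · · · · # ·
    · · · · · · · ·
    · · · · · · · ·
T3:
  2·area = 48
  edge (2, 16)→(10, 2): d=(8,-14) top-left  bias=+0
  edge (10, 2)→(10, 8): d=(0,6) right/bottom  bias=-1
  edge (10, 8)→(2, 16): d=(-8,8) right/bottom  bias=-1
    (7,1)@(15, 3): e=[78,-30,0] → ·  [on edge]
    (4,2)@(9, 5): e=[10,6,32] → #
    (5,2)@(11, 5): e=[38,-6,16] → ·
    (6,2)@(13, 5): e=[66,-18,0] → ·  [on edge]
    (4,3)@(9, 7): e=[26,6,16] → #
    (5,3)@(11, 7): e=[54,-6,0] → ·  [on edge]
    (3,4)@(7, 9): e=[14,18,16] → #
    (4,4)@(9, 9): e=[42,6,0] → ·  [on edge]
    (2,5)@(5, 11): e=[2,30,16] → #
    (3,5)@(7, 11): e=[30,18,0] → ·  [on edge]
    (2,6)@(5, 13): e=[18,30,0] → ·  [on edge]
    (1,7)@(3, 15): e=[6,42,0] → ·  [on edge]
    (0,8)@(1, 17): e=[-6,54,0] → ·  [on edge]
  covered (4 px):
    · · · · · · · ·
    · · · · · · · ·
    · · · · # · · ·
    · · · · # · · ·
    · · · # · · · ·
    · · # · · · · ·
    · · · · · · · ·
    · · · · · · · ·
    · · · · · · · ·
    · · · · · · · ·

Final: [30,16,2]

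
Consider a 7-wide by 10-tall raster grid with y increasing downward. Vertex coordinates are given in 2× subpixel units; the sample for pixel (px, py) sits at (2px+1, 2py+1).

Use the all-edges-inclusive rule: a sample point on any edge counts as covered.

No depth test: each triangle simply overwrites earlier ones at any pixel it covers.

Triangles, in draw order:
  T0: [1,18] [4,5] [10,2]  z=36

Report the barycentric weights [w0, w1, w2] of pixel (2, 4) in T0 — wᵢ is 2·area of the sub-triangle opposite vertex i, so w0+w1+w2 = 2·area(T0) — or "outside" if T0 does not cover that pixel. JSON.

T0:
  2·area = 69
  edge (1, 18)→(4, 5): d=(3,-13) inclusive
  edge (4, 5)→(10, 2): d=(6,-3) inclusive
  edge (10, 2)→(1, 18): d=(-9,16) inclusive
    (4,1)@(9, 3): e=[59,3,7] → X
    (5,1)@(11, 3): e=[85,9,-25] → .
    (2,2)@(5, 5): e=[13,3,53] → X
    (3,2)@(7, 5): e=[39,9,21] → X
    (4,2)@(9, 5): e=[65,15,-11] → .
    (2,3)@(5, 7): e=[19,15,35] → X
    (4,3)@(9, 7): e=[71,27,-29] → .
    (2,4)@(5, 9): e=[25,27,17] → X
    (3,4)@(7, 9): e=[51,33,-15] → .
    (1,5)@(3, 11): e=[5,33,31] → X
    (2,5)@(5, 11): e=[31,39,-1] → .
    (1,6)@(3, 13): e=[11,45,13] → X
  covered (8 px):
    . . . . . . .
    . . . . X . .
    . . X X . . .
    . . X X . . .
    . . X . . . .
    . X . . . . .
    . X . . . . .
    . . . . . . .
    . . . . . . .
    . . . . . . .

Final: [27,17,25]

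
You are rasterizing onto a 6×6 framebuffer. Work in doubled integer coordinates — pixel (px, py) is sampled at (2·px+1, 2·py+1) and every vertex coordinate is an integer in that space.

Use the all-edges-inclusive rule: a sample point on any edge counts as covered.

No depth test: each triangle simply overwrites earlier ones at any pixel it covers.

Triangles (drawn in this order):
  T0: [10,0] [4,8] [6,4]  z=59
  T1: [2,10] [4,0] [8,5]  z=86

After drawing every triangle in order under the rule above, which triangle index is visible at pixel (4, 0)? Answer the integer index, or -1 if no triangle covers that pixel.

T0:
  2·area = 8
  edge (10, 0)→(4, 8): d=(-6,8) inclusive
  edge (4, 8)→(6, 4): d=(2,-4) inclusive
  edge (6, 4)→(10, 0): d=(4,-4) inclusive
    (4,0)@(9, 1): e=[2,6,0] → #  [on edge]
    (5,0)@(11, 1): e=[-14,14,8] → ·
    (3,1)@(7, 3): e=[6,2,0] → #  [on edge]
    (4,1)@(9, 3): e=[-10,10,8] → ·
    (2,2)@(5, 5): e=[10,-2,0] → ·  [on edge]
    (3,2)@(7, 5): e=[-6,6,8] → ·
    (1,3)@(3, 7): e=[14,-6,0] → ·  [on edge]
    (0,4)@(1, 9): e=[18,-10,0] → ·  [on edge]
  covered (2 px):
    · · · · # ·
    · · · # · ·
    · · · · · ·
    · · · · · ·
    · · · · · ·
    · · · · · ·
T1:
  2·area = 50
  edge (2, 10)→(4, 0): d=(2,-10) inclusive
  edge (4, 0)→(8, 5): d=(4,5) inclusive
  edge (8, 5)→(2, 10): d=(-6,5) inclusive
    (2,1)@(5, 3): e=[16,7,27] → #
    (3,1)@(7, 3): e=[36,-3,17] → ·
    (1,2)@(3, 5): e=[0,25,25] → #  [on edge]
    (3,2)@(7, 5): e=[40,5,5] → #
    (4,2)@(9, 5): e=[60,-5,-5] → ·
    (1,3)@(3, 7): e=[4,33,13] → #
    (3,3)@(7, 7): e=[44,13,-7] → ·
    (1,4)@(3, 9): e=[8,41,1] → #
    (2,4)@(5, 9): e=[28,31,-9] → ·
    (1,5)@(3, 11): e=[12,49,-11] → ·
  covered (7 px):
    · · · · · ·
    · · # · · ·
    · # # # · ·
    · # # · · ·
    · # · · · ·
    · · · · · ·

Z-buffer (winner per pixel, '.' = empty):
  . . . . 0 .
  . . 1 0 . .
  . 1 1 1 . .
  . 1 1 . . .
  . 1 . . . .
  . . . . . .

Answer: 0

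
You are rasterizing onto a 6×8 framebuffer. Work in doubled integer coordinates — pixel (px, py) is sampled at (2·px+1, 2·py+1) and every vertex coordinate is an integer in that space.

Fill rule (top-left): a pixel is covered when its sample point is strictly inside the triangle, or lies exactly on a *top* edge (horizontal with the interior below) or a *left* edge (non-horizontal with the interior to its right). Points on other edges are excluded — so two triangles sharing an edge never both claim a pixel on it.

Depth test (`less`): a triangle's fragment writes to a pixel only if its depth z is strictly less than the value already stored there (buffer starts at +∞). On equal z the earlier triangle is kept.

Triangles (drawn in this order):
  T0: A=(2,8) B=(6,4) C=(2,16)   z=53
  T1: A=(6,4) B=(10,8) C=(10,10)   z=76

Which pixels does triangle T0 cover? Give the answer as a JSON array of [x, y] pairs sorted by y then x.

T0:
  2·area = 32
  edge (2, 8)→(6, 4): d=(4,-4) top-left  bias=+0
  edge (6, 4)→(2, 16): d=(-4,12) right/bottom  bias=-1
  edge (2, 16)→(2, 8): d=(0,-8) top-left  bias=+0
    (3,0)@(7, 1): e=[-8,0,40] → .  [on edge]
    (4,0)@(9, 1): e=[0,-24,56] → .  [on edge]
    (3,1)@(7, 3): e=[0,-8,40] → .  [on edge]
    (2,2)@(5, 5): e=[0,8,24] → X  [on edge]
    (3,2)@(7, 5): e=[8,-16,40] → .
    (1,3)@(3, 7): e=[0,24,8] → X  [on edge]
    (2,3)@(5, 7): e=[8,0,24] → .  [on edge]
    (0,4)@(1, 9): e=[0,40,-8] → .  [on edge]
    (1,4)@(3, 9): e=[8,16,8] → X
    (2,4)@(5, 9): e=[16,-8,24] → .
    (1,5)@(3, 11): e=[16,8,8] → X
    (2,5)@(5, 11): e=[24,-16,24] → .
    (1,6)@(3, 13): e=[24,0,8] → .  [on edge]
  covered (4 px):
    . . . . . .
    . . . . . .
    . . X . . .
    . X . . . .
    . X . . . .
    . X . . . .
    . . . . . .
    . . . . . .
T1:
  2·area = 8
  edge (6, 4)→(10, 8): d=(4,4) right/bottom  bias=-1
  edge (10, 8)→(10, 10): d=(0,2) right/bottom  bias=-1
  edge (10, 10)→(6, 4): d=(-4,-6) top-left  bias=+0
    (1,0)@(3, 1): e=[0,14,-6] → .  [on edge]
    (2,1)@(5, 3): e=[0,10,-2] → .  [on edge]
    (3,2)@(7, 5): e=[0,6,2] → .  [on edge]
    (4,3)@(9, 7): e=[0,2,6] → .  [on edge]
    (5,4)@(11, 9): e=[0,-2,10] → .  [on edge]
  covered (0 px):
    . . . . . .
    . . . . . .
    . . . . . .
    . . . . . .
    . . . . . .
    . . . . . .
    . . . . . .
    . . . . . .

Final: [[2,2],[1,3],[1,4],[1,5]]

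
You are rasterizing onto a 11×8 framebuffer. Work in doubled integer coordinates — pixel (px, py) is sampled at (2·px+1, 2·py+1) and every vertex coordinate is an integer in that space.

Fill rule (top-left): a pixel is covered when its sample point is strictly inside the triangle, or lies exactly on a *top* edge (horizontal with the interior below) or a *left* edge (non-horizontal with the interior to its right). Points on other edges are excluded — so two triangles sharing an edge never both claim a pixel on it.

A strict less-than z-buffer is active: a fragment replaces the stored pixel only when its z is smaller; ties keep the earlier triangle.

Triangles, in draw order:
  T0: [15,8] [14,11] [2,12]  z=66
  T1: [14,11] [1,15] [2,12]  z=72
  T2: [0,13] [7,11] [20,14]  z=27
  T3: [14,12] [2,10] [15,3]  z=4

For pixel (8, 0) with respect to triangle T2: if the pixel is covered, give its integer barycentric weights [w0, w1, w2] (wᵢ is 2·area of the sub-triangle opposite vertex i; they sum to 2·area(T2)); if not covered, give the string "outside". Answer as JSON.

T0:
  2·area = 35
  edge (15, 8)→(14, 11): d=(-1,3) right/bottom  bias=-1
  edge (14, 11)→(2, 12): d=(-12,1) right/bottom  bias=-1
  edge (2, 12)→(15, 8): d=(13,-4) top-left  bias=+0
    (6,4)@(13, 9): e=[5,25,5] → X
    (7,4)@(15, 9): e=[-1,23,13] → .
    (3,5)@(7, 11): e=[21,7,7] → X
    (4,5)@(9, 11): e=[15,5,15] → X
    (5,5)@(11, 11): e=[9,3,23] → X
    (7,5)@(15, 11): e=[-3,-1,39] → .
    (3,6)@(7, 13): e=[19,-17,33] → .
    (4,6)@(9, 13): e=[13,-19,41] → .
    (5,6)@(11, 13): e=[7,-21,49] → .
    (6,6)@(13, 13): e=[1,-23,57] → .
  covered (5 px):
    . . . . . . . . . . .
    . . . . . . . . . . .
    . . . . . . . . . . .
    . . . . . . . . . . .
    . . . . . . X . . . .
    . . . X X X X . . . .
    . . . . . . . . . . .
    . . . . . . . . . . .
T1:
  2·area = 35
  edge (14, 11)→(1, 15): d=(-13,4) right/bottom  bias=-1
  edge (1, 15)→(2, 12): d=(1,-3) top-left  bias=+0
  edge (2, 12)→(14, 11): d=(12,-1) top-left  bias=+0
    (2,1)@(5, 3): e=[140,0,-105] → .  [on edge]
    (1,4)@(3, 9): e=[70,0,-35] → .  [on edge]
    (1,6)@(3, 13): e=[18,4,13] → X
    (2,6)@(5, 13): e=[10,10,15] → X
    (3,6)@(7, 13): e=[2,16,17] → X
    (4,6)@(9, 13): e=[-6,22,19] → .
    (0,7)@(1, 15): e=[0,0,35] → .  [on edge]
    (1,7)@(3, 15): e=[-8,6,37] → .
    (2,7)@(5, 15): e=[-16,12,39] → .
    (3,7)@(7, 15): e=[-24,18,41] → .
  covered (3 px):
    . . . . . . . . . . .
    . . . . . . . . . . .
    . . . . . . . . . . .
    . . . . . . . . . . .
    . . . . . . . . . . .
    . . . . . . . . . . .
    . X X X . . . . . . .
    . . . . . . . . . . .
T2:
  2·area = 47
  edge (0, 13)→(7, 11): d=(7,-2) top-left  bias=+0
  edge (7, 11)→(20, 14): d=(13,3) right/bottom  bias=-1
  edge (20, 14)→(0, 13): d=(-20,-1) top-left  bias=+0
    (10,3)@(21, 7): e=[0,-94,141] → .  [on edge]
    (3,5)@(7, 11): e=[0,0,47] → .  [on edge]
    (0,6)@(1, 13): e=[2,44,1] → X
    (1,6)@(3, 13): e=[6,38,3] → X
    (2,6)@(5, 13): e=[10,32,5] → X
    (3,6)@(7, 13): e=[14,26,7] → X
    (4,6)@(9, 13): e=[18,20,9] → X
    (5,6)@(11, 13): e=[22,14,11] → X
    (6,6)@(13, 13): e=[26,8,13] → X
    (7,6)@(15, 13): e=[30,2,15] → X
    (8,6)@(17, 13): e=[34,-4,17] → .
    (0,7)@(1, 15): e=[16,70,-39] → .
  covered (8 px):
    . . . . . . . . . . .
    . . . . . . . . . . .
    . . . . . . . . . . .
    . . . . . . . . . . .
    . . . . . . . . . . .
    . . . . . . . . . . .
    X X X X X X X X . . .
    . . . . . . . . . . .
T3:
  2·area = 110
  edge (14, 12)→(2, 10): d=(-12,-2) top-left  bias=+0
  edge (2, 10)→(15, 3): d=(13,-7) top-left  bias=+0
  edge (15, 3)→(14, 12): d=(-1,9) right/bottom  bias=-1
    (7,1)@(15, 3): e=[110,0,0] → .  [on edge]
    (6,2)@(13, 5): e=[82,12,16] → X
    (7,2)@(15, 5): e=[86,26,-2] → .
    (4,3)@(9, 7): e=[50,10,50] → X
    (5,3)@(11, 7): e=[54,24,32] → X
    (7,3)@(15, 7): e=[62,52,-4] → .
    (2,4)@(5, 9): e=[18,8,84] → X
    (3,4)@(7, 9): e=[22,22,66] → X
    (7,4)@(15, 9): e=[38,78,-6] → .
    (2,5)@(5, 11): e=[-6,34,82] → .
    (3,5)@(7, 11): e=[-2,48,64] → .
    (4,5)@(9, 11): e=[2,62,46] → X
  covered (12 px):
    . . . . . . . . . . .
    . . . . . . . . . . .
    . . . . . . X . . . .
    . . . . X X X . . . .
    . . X X X X X . . . .
    . . . . X X X . . . .
    . . . . . . . . . . .
    . . . . . . . . . . .

Answer: "outside"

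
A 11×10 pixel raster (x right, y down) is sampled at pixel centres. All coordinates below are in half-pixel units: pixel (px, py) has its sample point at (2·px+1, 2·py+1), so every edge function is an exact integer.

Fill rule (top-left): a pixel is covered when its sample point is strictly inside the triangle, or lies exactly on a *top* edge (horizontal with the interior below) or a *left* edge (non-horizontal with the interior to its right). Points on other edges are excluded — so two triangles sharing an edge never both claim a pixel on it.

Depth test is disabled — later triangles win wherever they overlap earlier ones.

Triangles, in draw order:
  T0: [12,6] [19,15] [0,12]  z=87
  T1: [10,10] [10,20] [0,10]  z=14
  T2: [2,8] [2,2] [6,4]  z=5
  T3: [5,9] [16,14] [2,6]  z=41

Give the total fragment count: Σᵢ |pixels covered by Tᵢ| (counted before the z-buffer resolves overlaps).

T0:
  2·area = 150
  edge (12, 6)→(19, 15): d=(7,9) right/bottom  bias=-1
  edge (19, 15)→(0, 12): d=(-19,-3) top-left  bias=+0
  edge (0, 12)→(12, 6): d=(12,-6) top-left  bias=+0
    (5,3)@(11, 7): e=[16,128,6] → #
    (6,3)@(13, 7): e=[-2,134,18] → ·
    (3,4)@(7, 9): e=[66,78,6] → #
    (4,4)@(9, 9): e=[48,84,18] → #
    (6,4)@(13, 9): e=[12,96,42] → #
    (7,4)@(15, 9): e=[-6,102,54] → ·
    (1,5)@(3, 11): e=[116,28,6] → #
    (2,5)@(5, 11): e=[98,34,18] → #
    (7,5)@(15, 11): e=[8,64,78] → #
    (8,5)@(17, 11): e=[-10,70,90] → ·
    (1,6)@(3, 13): e=[130,-10,30] → ·
    (2,6)@(5, 13): e=[112,-4,42] → ·
    (9,7)@(19, 15): e=[0,0,150] → ·  [on edge]
  covered (18 px):
    · · · · · · · · · · ·
    · · · · · · · · · · ·
    · · · · · · · · · · ·
    · · · · · # · · · · ·
    · · · # # # # · · · ·
    · # # # # # # # · · ·
    · · · # # # # # # · ·
    · · · · · · · · · · ·
    · · · · · · · · · · ·
    · · · · · · · · · · ·
T1:
  2·area = 100
  edge (10, 10)→(10, 20): d=(0,10) right/bottom  bias=-1
  edge (10, 20)→(0, 10): d=(-10,-10) top-left  bias=+0
  edge (0, 10)→(10, 10): d=(10,0) top-left  bias=+0
    (0,5)@(1, 11): e=[90,0,10] → #  [on edge]
    (1,5)@(3, 11): e=[70,20,10] → #
    (2,5)@(5, 11): e=[50,40,10] → #
    (3,5)@(7, 11): e=[30,60,10] → #
    (4,5)@(9, 11): e=[10,80,10] → #
    (5,5)@(11, 11): e=[-10,100,10] → ·
    (0,6)@(1, 13): e=[90,-20,30] → ·
    (1,6)@(3, 13): e=[70,0,30] → #  [on edge]
    (5,6)@(11, 13): e=[-10,80,30] → ·
    (1,7)@(3, 15): e=[70,-20,50] → ·
    (2,7)@(5, 15): e=[50,0,50] → #  [on edge]
    (5,7)@(11, 15): e=[-10,60,50] → ·
    (3,8)@(7, 17): e=[30,0,70] → #  [on edge]
    (4,9)@(9, 19): e=[10,0,90] → #  [on edge]
  covered (15 px):
    · · · · · · · · · · ·
    · · · · · · · · · · ·
    · · · · · · · · · · ·
    · · · · · · · · · · ·
    · · · · · · · · · · ·
    # # # # # · · · · · ·
    · # # # # · · · · · ·
    · · # # # · · · · · ·
    · · · # # · · · · · ·
    · · · · # · · · · · ·
T2:
  2·area = 24
  edge (2, 8)→(2, 2): d=(0,-6) top-left  bias=+0
  edge (2, 2)→(6, 4): d=(4,2) right/bottom  bias=-1
  edge (6, 4)→(2, 8): d=(-4,4) right/bottom  bias=-1
    (4,0)@(9, 1): e=[42,-18,0] → ·  [on edge]
    (1,1)@(3, 3): e=[6,2,16] → #
    (2,1)@(5, 3): e=[18,-2,8] → ·
    (3,1)@(7, 3): e=[30,-6,0] → ·  [on edge]
    (1,2)@(3, 5): e=[6,10,8] → #
    (2,2)@(5, 5): e=[18,6,0] → ·  [on edge]
    (1,3)@(3, 7): e=[6,18,0] → ·  [on edge]
    (0,4)@(1, 9): e=[-6,30,0] → ·  [on edge]
  covered (2 px):
    · · · · · · · · · · ·
    · # · · · · · · · · ·
    · # · · · · · · · · ·
    · · · · · · · · · · ·
    · · · · · · · · · · ·
    · · · · · · · · · · ·
    · · · · · · · · · · ·
    · · · · · · · · · · ·
    · · · · · · · · · · ·
    · · · · · · · · · · ·
T3:
  2·area = 18  (B↔C swapped to make it positive)
  edge (5, 9)→(2, 6): d=(-3,-3) top-left  bias=+0
  edge (2, 6)→(16, 14): d=(14,8) right/bottom  bias=-1
  edge (16, 14)→(5, 9): d=(-11,-5) top-left  bias=+0
    (0,2)@(1, 5): e=[0,-6,24] → ·  [on edge]
    (1,3)@(3, 7): e=[0,6,12] → #  [on edge]
    (2,3)@(5, 7): e=[6,-10,22] → ·
    (1,4)@(3, 9): e=[-6,34,-10] → ·
    (2,4)@(5, 9): e=[0,18,0] → #  [on edge]
    (3,4)@(7, 9): e=[6,2,10] → #
    (4,4)@(9, 9): e=[12,-14,20] → ·
    (2,5)@(5, 11): e=[-6,46,-22] → ·
    (3,5)@(7, 11): e=[0,30,-12] → ·  [on edge]
    (4,6)@(9, 13): e=[0,42,-24] → ·  [on edge]
    (5,7)@(11, 15): e=[0,54,-36] → ·  [on edge]
    (6,8)@(13, 17): e=[0,66,-48] → ·  [on edge]
    (7,9)@(15, 19): e=[0,78,-60] → ·  [on edge]
  covered (3 px):
    · · · · · · · · · · ·
    · · · · · · · · · · ·
    · · · · · · · · · · ·
    · # · · · · · · · · ·
    · · # # · · · · · · ·
    · · · · · · · · · · ·
    · · · · · · · · · · ·
    · · · · · · · · · · ·
    · · · · · · · · · · ·
    · · · · · · · · · · ·

Final: 38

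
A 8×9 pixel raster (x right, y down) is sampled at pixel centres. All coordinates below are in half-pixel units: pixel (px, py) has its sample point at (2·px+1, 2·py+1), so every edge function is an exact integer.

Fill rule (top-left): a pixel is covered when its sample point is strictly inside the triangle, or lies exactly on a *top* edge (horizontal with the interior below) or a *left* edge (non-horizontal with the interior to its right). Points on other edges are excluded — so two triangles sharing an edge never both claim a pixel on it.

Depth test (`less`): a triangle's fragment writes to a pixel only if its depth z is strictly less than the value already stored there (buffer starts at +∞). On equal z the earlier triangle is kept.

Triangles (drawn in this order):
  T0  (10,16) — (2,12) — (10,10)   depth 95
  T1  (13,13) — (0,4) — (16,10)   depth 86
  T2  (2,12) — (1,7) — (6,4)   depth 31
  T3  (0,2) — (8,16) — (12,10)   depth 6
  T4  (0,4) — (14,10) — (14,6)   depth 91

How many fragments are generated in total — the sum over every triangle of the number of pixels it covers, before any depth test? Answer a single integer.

T0:
  2·area = 48
  edge (10, 16)→(2, 12): d=(-8,-4) top-left  bias=+0
  edge (2, 12)→(10, 10): d=(8,-2) top-left  bias=+0
  edge (10, 10)→(10, 16): d=(0,6) right/bottom  bias=-1
    (3,5)@(7, 11): e=[28,2,18] → █
    (4,5)@(9, 11): e=[36,6,6] → █
    (5,5)@(11, 11): e=[44,10,-6] → ·
    (2,6)@(5, 13): e=[4,14,30] → █
    (5,6)@(11, 13): e=[28,26,-6] → ·
    (2,7)@(5, 15): e=[-12,30,30] → ·
    (3,7)@(7, 15): e=[-4,34,18] → ·
    (4,7)@(9, 15): e=[4,38,6] → █
    (5,7)@(11, 15): e=[12,42,-6] → ·
    (4,8)@(9, 17): e=[-12,54,6] → ·
  covered (6 px):
    · · · · · · · ·
    · · · · · · · ·
    · · · · · · · ·
    · · · · · · · ·
    · · · · · · · ·
    · · · █ █ · · ·
    · · █ █ █ · · ·
    · · · · █ · · ·
    · · · · · · · ·
T1:
  2·area = 66
  edge (13, 13)→(0, 4): d=(-13,-9) top-left  bias=+0
  edge (0, 4)→(16, 10): d=(16,6) right/bottom  bias=-1
  edge (16, 10)→(13, 13): d=(-3,3) right/bottom  bias=-1
    (2,3)@(5, 7): e=[6,18,42] → █
    (3,3)@(7, 7): e=[24,6,36] → █
    (4,3)@(9, 7): e=[42,-6,30] → ·
    (2,4)@(5, 9): e=[-20,50,36] → ·
    (3,4)@(7, 9): e=[-2,38,30] → ·
    (4,4)@(9, 9): e=[16,26,24] → █
    (5,4)@(11, 9): e=[34,14,18] → █
    (6,4)@(13, 9): e=[52,2,12] → █
    (7,4)@(15, 9): e=[70,-10,6] → ·
    (4,5)@(9, 11): e=[-10,58,18] → ·
    (5,5)@(11, 11): e=[8,46,12] → █
    (7,5)@(15, 11): e=[44,22,0] → ·  [on edge]
    (6,6)@(13, 13): e=[0,66,0] → ·  [on edge]
    (5,7)@(11, 15): e=[-44,110,0] → ·  [on edge]
    (4,8)@(9, 17): e=[-88,154,0] → ·  [on edge]
  covered (7 px):
    · · · · · · · ·
    · · · · · · · ·
    · · · · · · · ·
    · · █ █ · · · ·
    · · · · █ █ █ ·
    · · · · · █ █ ·
    · · · · · · · ·
    · · · · · · · ·
    · · · · · · · ·
T2:
  2·area = 28
  edge (2, 12)→(1, 7): d=(-1,-5) top-left  bias=+0
  edge (1, 7)→(6, 4): d=(5,-3) top-left  bias=+0
  edge (6, 4)→(2, 12): d=(-4,8) right/bottom  bias=-1
    (5,0)@(11, 1): e=[56,0,-28] → ·  [on edge]
    (2,2)@(5, 5): e=[22,2,4] → █
    (3,2)@(7, 5): e=[32,8,-12] → ·
    (0,3)@(1, 7): e=[0,0,28] → █  [on edge]
    (1,3)@(3, 7): e=[10,6,12] → █
    (2,3)@(5, 7): e=[20,12,-4] → ·
    (0,4)@(1, 9): e=[-2,10,20] → ·
    (1,4)@(3, 9): e=[8,16,4] → █
    (2,4)@(5, 9): e=[18,22,-12] → ·
    (1,5)@(3, 11): e=[6,26,-4] → ·
    (1,8)@(3, 17): e=[0,56,-28] → ·  [on edge]
  covered (4 px):
    · · · · · · · ·
    · · · · · · · ·
    · · █ · · · · ·
    █ █ · · · · · ·
    · █ · · · · · ·
    · · · · · · · ·
    · · · · · · · ·
    · · · · · · · ·
    · · · · · · · ·
T3:
  2·area = 104  (B↔C swapped to make it positive)
  edge (0, 2)→(12, 10): d=(12,8) right/bottom  bias=-1
  edge (12, 10)→(8, 16): d=(-4,6) right/bottom  bias=-1
  edge (8, 16)→(0, 2): d=(-8,-14) top-left  bias=+0
    (0,1)@(1, 3): e=[4,94,6] → █
    (1,1)@(3, 3): e=[-12,82,34] → ·
    (0,2)@(1, 5): e=[28,86,-10] → ·
    (1,2)@(3, 5): e=[12,74,18] → █
    (2,2)@(5, 5): e=[-4,62,46] → ·
    (1,3)@(3, 7): e=[36,66,2] → █
    (2,3)@(5, 7): e=[20,54,30] → █
    (3,3)@(7, 7): e=[4,42,58] → █
    (4,3)@(9, 7): e=[-12,30,86] → ·
    (1,4)@(3, 9): e=[60,58,-14] → ·
    (2,4)@(5, 9): e=[44,46,14] → █
    (4,4)@(9, 9): e=[12,22,70] → █
  covered (13 px):
    · · · · · · · ·
    █ · · · · · · ·
    · █ · · · · · ·
    · █ █ █ · · · ·
    · · █ █ █ · · ·
    · · · █ █ █ · ·
    · · · █ █ · · ·
    · · · · · · · ·
    · · · · · · · ·
T4:
  2·area = 56  (B↔C swapped to make it positive)
  edge (0, 4)→(14, 6): d=(14,2) right/bottom  bias=-1
  edge (14, 6)→(14, 10): d=(0,4) right/bottom  bias=-1
  edge (14, 10)→(0, 4): d=(-14,-6) top-left  bias=+0
    (1,2)@(3, 5): e=[8,44,4] → █
    (2,2)@(5, 5): e=[4,36,16] → █
    (3,2)@(7, 5): e=[0,28,28] → ·  [on edge]
    (1,3)@(3, 7): e=[36,44,-24] → ·
    (2,3)@(5, 7): e=[32,36,-12] → ·
    (3,3)@(7, 7): e=[28,28,0] → █  [on edge]
    (4,3)@(9, 7): e=[24,20,12] → █
    (5,3)@(11, 7): e=[20,12,24] → █
    (6,3)@(13, 7): e=[16,4,36] → █
    (7,3)@(15, 7): e=[12,-4,48] → ·
    (3,4)@(7, 9): e=[56,28,-28] → ·
    (4,4)@(9, 9): e=[52,20,-16] → ·
  covered (7 px):
    · · · · · · · ·
    · · · · · · · ·
    · █ █ · · · · ·
    · · · █ █ █ █ ·
    · · · · · · █ ·
    · · · · · · · ·
    · · · · · · · ·
    · · · · · · · ·
    · · · · · · · ·

Final: 37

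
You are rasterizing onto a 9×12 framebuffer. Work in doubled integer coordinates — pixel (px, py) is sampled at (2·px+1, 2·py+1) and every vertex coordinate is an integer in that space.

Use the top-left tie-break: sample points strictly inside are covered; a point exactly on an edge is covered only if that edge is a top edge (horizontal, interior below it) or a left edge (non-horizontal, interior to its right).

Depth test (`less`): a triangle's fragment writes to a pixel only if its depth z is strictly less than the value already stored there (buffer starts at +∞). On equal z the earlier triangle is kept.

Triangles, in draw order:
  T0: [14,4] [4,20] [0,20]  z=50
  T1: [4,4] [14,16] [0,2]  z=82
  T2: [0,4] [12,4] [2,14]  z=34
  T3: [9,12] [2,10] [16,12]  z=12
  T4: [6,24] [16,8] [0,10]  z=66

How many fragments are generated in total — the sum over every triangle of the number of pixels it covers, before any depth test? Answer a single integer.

T0:
  2·area = 64
  edge (14, 4)→(4, 20): d=(-10,16) right/bottom  bias=-1
  edge (4, 20)→(0, 20): d=(-4,0) right/bottom  bias=-1
  edge (0, 20)→(14, 4): d=(14,-16) top-left  bias=+0
    (4,5)@(9, 11): e=[10,36,18] → #
    (5,5)@(11, 11): e=[-22,36,50] → ·
    (3,6)@(7, 13): e=[22,28,14] → #
    (4,6)@(9, 13): e=[-10,28,46] → ·
    (2,7)@(5, 15): e=[34,20,10] → #
    (4,7)@(9, 15): e=[-30,20,74] → ·
    (1,8)@(3, 17): e=[46,12,6] → #
    (3,8)@(7, 17): e=[-18,12,70] → ·
    (0,9)@(1, 19): e=[58,4,2] → #
    (2,9)@(5, 19): e=[-6,4,66] → ·
    (0,10)@(1, 21): e=[38,-4,30] → ·
    (1,10)@(3, 21): e=[6,-4,62] → ·
  covered (8 px):
    · · · · · · · · ·
    · · · · · · · · ·
    · · · · · · · · ·
    · · · · · · · · ·
    · · · · · · · · ·
    · · · · # · · · ·
    · · · # · · · · ·
    · · # # · · · · ·
    · # # · · · · · ·
    # # · · · · · · ·
    · · · · · · · · ·
    · · · · · · · · ·
T1:
  2·area = 28
  edge (4, 4)→(14, 16): d=(10,12) right/bottom  bias=-1
  edge (14, 16)→(0, 2): d=(-14,-14) top-left  bias=+0
  edge (0, 2)→(4, 4): d=(4,2) right/bottom  bias=-1
    (0,1)@(1, 3): e=[26,0,2] → #  [on edge]
    (1,1)@(3, 3): e=[2,28,-2] → ·
    (0,2)@(1, 5): e=[46,-28,10] → ·
    (1,2)@(3, 5): e=[22,0,6] → #  [on edge]
    (2,2)@(5, 5): e=[-2,28,2] → ·
    (1,3)@(3, 7): e=[42,-28,14] → ·
    (2,3)@(5, 7): e=[18,0,10] → #  [on edge]
    (3,3)@(7, 7): e=[-6,28,6] → ·
    (2,4)@(5, 9): e=[38,-28,18] → ·
    (3,4)@(7, 9): e=[14,0,14] → #  [on edge]
    (4,4)@(9, 9): e=[-10,28,10] → ·
    (3,5)@(7, 11): e=[34,-28,22] → ·
    (4,5)@(9, 11): e=[10,0,18] → #  [on edge]
    (5,6)@(11, 13): e=[6,0,22] → #  [on edge]
    (6,7)@(13, 15): e=[2,0,26] → #  [on edge]
    (7,8)@(15, 17): e=[-2,0,30] → ·  [on edge]
    (8,9)@(17, 19): e=[-6,0,34] → ·  [on edge]
  covered (7 px):
    · · · · · · · · ·
    # · · · · · · · ·
    · # · · · · · · ·
    · · # · · · · · ·
    · · · # · · · · ·
    · · · · # · · · ·
    · · · · · # · · ·
    · · · · · · # · ·
    · · · · · · · · ·
    · · · · · · · · ·
    · · · · · · · · ·
    · · · · · · · · ·
T2:
  2·area = 120
  edge (0, 4)→(12, 4): d=(12,0) top-left  bias=+0
  edge (12, 4)→(2, 14): d=(-10,10) right/bottom  bias=-1
  edge (2, 14)→(0, 4): d=(-2,-10) top-left  bias=+0
    (7,0)@(15, 1): e=[-36,0,156] → ·  [on edge]
    (6,1)@(13, 3): e=[-12,0,132] → ·  [on edge]
    (0,2)@(1, 5): e=[12,100,8] → #
    (1,2)@(3, 5): e=[12,80,28] → #
    (2,2)@(5, 5): e=[12,60,48] → #
    (3,2)@(7, 5): e=[12,40,68] → #
    (4,2)@(9, 5): e=[12,20,88] → #
    (5,2)@(11, 5): e=[12,0,108] → ·  [on edge]
    (0,3)@(1, 7): e=[36,80,4] → #
    (4,3)@(9, 7): e=[36,0,84] → ·  [on edge]
    (0,4)@(1, 9): e=[60,60,0] → #  [on edge]
    (3,4)@(7, 9): e=[60,0,60] → ·  [on edge]
    (2,5)@(5, 11): e=[84,0,36] → ·  [on edge]
    (1,6)@(3, 13): e=[108,0,12] → ·  [on edge]
    (0,7)@(1, 15): e=[132,0,-12] → ·  [on edge]
    (1,9)@(3, 19): e=[180,-60,0] → ·  [on edge]
  covered (13 px):
    · · · · · · · · ·
    · · · · · · · · ·
    # # # # # · · · ·
    # # # # · · · · ·
    # # # · · · · · ·
    · # · · · · · · ·
    · · · · · · · · ·
    · · · · · · · · ·
    · · · · · · · · ·
    · · · · · · · · ·
    · · · · · · · · ·
    · · · · · · · · ·
T3:
  2·area = 14
  edge (9, 12)→(2, 10): d=(-7,-2) top-left  bias=+0
  edge (2, 10)→(16, 12): d=(14,2) right/bottom  bias=-1
  edge (16, 12)→(9, 12): d=(-7,0) right/bottom  bias=-1
    (3,5)@(7, 11): e=[3,4,7] → #
    (4,5)@(9, 11): e=[7,0,7] → ·  [on edge]
    (3,6)@(7, 13): e=[-11,32,-7] → ·
  covered (1 px):
    · · · · · · · · ·
    · · · · · · · · ·
    · · · · · · · · ·
    · · · · · · · · ·
    · · · · · · · · ·
    · · · # · · · · ·
    · · · · · · · · ·
    · · · · · · · · ·
    · · · · · · · · ·
    · · · · · · · · ·
    · · · · · · · · ·
    · · · · · · · · ·
T4:
  2·area = 236  (B↔C swapped to make it positive)
  edge (6, 24)→(0, 10): d=(-6,-14) top-left  bias=+0
  edge (0, 10)→(16, 8): d=(16,-2) top-left  bias=+0
  edge (16, 8)→(6, 24): d=(-10,16) right/bottom  bias=-1
    (4,4)@(9, 9): e=[132,2,102] → #
    (5,4)@(11, 9): e=[160,6,70] → #
    (6,4)@(13, 9): e=[188,10,38] → #
    (7,4)@(15, 9): e=[216,14,6] → #
    (8,4)@(17, 9): e=[244,18,-26] → ·
    (0,5)@(1, 11): e=[8,18,210] → #
    (1,5)@(3, 11): e=[36,22,178] → #
    (2,5)@(5, 11): e=[64,26,146] → #
    (3,5)@(7, 11): e=[92,30,114] → #
    (7,5)@(15, 11): e=[204,46,-14] → ·
    (0,6)@(1, 13): e=[-4,50,190] → ·
    (1,6)@(3, 13): e=[24,54,158] → #
    (1,8)@(3, 17): e=[0,118,118] → #  [on edge]
  covered (30 px):
    · · · · · · · · ·
    · · · · · · · · ·
    · · · · · · · · ·
    · · · · · · · · ·
    · · · · # # # # ·
    # # # # # # # · ·
    · # # # # # · · ·
    · # # # # # · · ·
    · # # # # · · · ·
    · · # # # · · · ·
    · · # # · · · · ·
    · · · · · · · · ·

Result: 59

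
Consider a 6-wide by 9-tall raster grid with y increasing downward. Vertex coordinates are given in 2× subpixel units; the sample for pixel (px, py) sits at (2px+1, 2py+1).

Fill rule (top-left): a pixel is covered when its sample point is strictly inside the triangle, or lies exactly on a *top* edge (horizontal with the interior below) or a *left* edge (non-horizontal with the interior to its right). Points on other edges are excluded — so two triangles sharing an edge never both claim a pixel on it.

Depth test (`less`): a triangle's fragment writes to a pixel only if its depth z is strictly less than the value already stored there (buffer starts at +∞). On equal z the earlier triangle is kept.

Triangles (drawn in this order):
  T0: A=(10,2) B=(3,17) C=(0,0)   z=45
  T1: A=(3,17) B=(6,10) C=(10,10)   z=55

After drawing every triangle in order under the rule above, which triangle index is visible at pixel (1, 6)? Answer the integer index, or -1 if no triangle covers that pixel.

T0:
  2·area = 164
  edge (10, 2)→(3, 17): d=(-7,15) right/bottom  bias=-1
  edge (3, 17)→(0, 0): d=(-3,-17) top-left  bias=+0
  edge (0, 0)→(10, 2): d=(10,2) right/bottom  bias=-1
    (0,0)@(1, 1): e=[142,14,8] → X
    (1,0)@(3, 1): e=[112,48,4] → X
    (2,0)@(5, 1): e=[82,82,0] → .  [on edge]
    (0,1)@(1, 3): e=[128,8,28] → X
    (2,1)@(5, 3): e=[68,76,20] → X
    (3,1)@(7, 3): e=[38,110,16] → X
    (4,1)@(9, 3): e=[8,144,12] → X
    (5,1)@(11, 3): e=[-22,178,8] → .
    (0,2)@(1, 5): e=[114,2,48] → X
    (4,2)@(9, 5): e=[-6,138,32] → .
    (0,3)@(1, 7): e=[100,-4,68] → .
    (1,3)@(3, 7): e=[70,30,64] → X
    (1,8)@(3, 17): e=[0,0,164] → .  [on edge]
  covered (20 px):
    X X . . . .
    X X X X X .
    X X X X . .
    . X X X . .
    . X X . . .
    . X X . . .
    . X . . . .
    . X . . . .
    . . . . . .
T1:
  2·area = 28
  edge (3, 17)→(6, 10): d=(3,-7) top-left  bias=+0
  edge (6, 10)→(10, 10): d=(4,0) top-left  bias=+0
  edge (10, 10)→(3, 17): d=(-7,7) right/bottom  bias=-1
    (4,1)@(9, 3): e=[0,-28,56] → .  [on edge]
    (5,4)@(11, 9): e=[32,-4,0] → .  [on edge]
    (3,5)@(7, 11): e=[10,4,14] → X
    (4,5)@(9, 11): e=[24,4,0] → .  [on edge]
    (2,6)@(5, 13): e=[2,12,14] → X
    (3,6)@(7, 13): e=[16,12,0] → .  [on edge]
    (2,7)@(5, 15): e=[8,20,0] → .  [on edge]
    (1,8)@(3, 17): e=[0,28,0] → .  [on edge]
  covered (2 px):
    . . . . . .
    . . . . . .
    . . . . . .
    . . . . . .
    . . . . . .
    . . . X . .
    . . X . . .
    . . . . . .
    . . . . . .

Z-buffer (winner per pixel, '.' = empty):
  0 0 . . . .
  0 0 0 0 0 .
  0 0 0 0 . .
  . 0 0 0 . .
  . 0 0 . . .
  . 0 0 1 . .
  . 0 1 . . .
  . 0 . . . .
  . . . . . .

Final: 0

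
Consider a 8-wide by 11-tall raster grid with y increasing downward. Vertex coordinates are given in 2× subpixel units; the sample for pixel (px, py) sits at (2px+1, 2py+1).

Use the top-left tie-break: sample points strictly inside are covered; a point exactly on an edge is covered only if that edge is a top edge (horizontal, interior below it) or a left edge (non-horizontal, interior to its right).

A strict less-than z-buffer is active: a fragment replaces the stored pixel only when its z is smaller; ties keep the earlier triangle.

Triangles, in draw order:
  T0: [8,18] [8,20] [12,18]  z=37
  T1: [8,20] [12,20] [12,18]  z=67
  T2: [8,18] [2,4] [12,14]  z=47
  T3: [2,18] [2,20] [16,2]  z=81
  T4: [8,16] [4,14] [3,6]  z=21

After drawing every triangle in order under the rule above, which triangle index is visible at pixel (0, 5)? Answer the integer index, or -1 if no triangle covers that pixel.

T0:
  2·area = 8  (B↔C swapped to make it positive)
  edge (8, 18)→(12, 18): d=(4,0) top-left  bias=+0
  edge (12, 18)→(8, 20): d=(-4,2) right/bottom  bias=-1
  edge (8, 20)→(8, 18): d=(0,-2) top-left  bias=+0
    (4,9)@(9, 19): e=[4,2,2] → █
    (5,9)@(11, 19): e=[4,-2,6] → ·
    (4,10)@(9, 21): e=[12,-6,2] → ·
  covered (1 px):
    · · · · · · · ·
    · · · · · · · ·
    · · · · · · · ·
    · · · · · · · ·
    · · · · · · · ·
    · · · · · · · ·
    · · · · · · · ·
    · · · · · · · ·
    · · · · · · · ·
    · · · · █ · · ·
    · · · · · · · ·
T1:
  2·area = 8  (B↔C swapped to make it positive)
  edge (8, 20)→(12, 18): d=(4,-2) top-left  bias=+0
  edge (12, 18)→(12, 20): d=(0,2) right/bottom  bias=-1
  edge (12, 20)→(8, 20): d=(-4,0) right/bottom  bias=-1
    (5,9)@(11, 19): e=[2,2,4] → █
    (6,9)@(13, 19): e=[6,-2,4] → ·
    (5,10)@(11, 21): e=[10,2,-4] → ·
  covered (1 px):
    · · · · · · · ·
    · · · · · · · ·
    · · · · · · · ·
    · · · · · · · ·
    · · · · · · · ·
    · · · · · · · ·
    · · · · · · · ·
    · · · · · · · ·
    · · · · · · · ·
    · · · · · █ · ·
    · · · · · · · ·
T2:
  2·area = 80
  edge (8, 18)→(2, 4): d=(-6,-14) top-left  bias=+0
  edge (2, 4)→(12, 14): d=(10,10) right/bottom  bias=-1
  edge (12, 14)→(8, 18): d=(-4,4) right/bottom  bias=-1
    (0,1)@(1, 3): e=[-8,0,88] → ·  [on edge]
    (1,2)@(3, 5): e=[8,0,72] → ·  [on edge]
    (2,3)@(5, 7): e=[24,0,56] → ·  [on edge]
    (2,4)@(5, 9): e=[12,20,48] → █
    (3,4)@(7, 9): e=[40,0,40] → ·  [on edge]
    (2,5)@(5, 11): e=[0,40,40] → █  [on edge]
    (3,5)@(7, 11): e=[28,20,32] → █
    (4,5)@(9, 11): e=[56,0,24] → ·  [on edge]
    (7,5)@(15, 11): e=[140,-60,0] → ·  [on edge]
    (2,6)@(5, 13): e=[-12,60,32] → ·
    (3,6)@(7, 13): e=[16,40,24] → █
    (4,6)@(9, 13): e=[44,20,16] → █
    (5,6)@(11, 13): e=[72,0,8] → ·  [on edge]
    (6,6)@(13, 13): e=[100,-20,0] → ·  [on edge]
    (5,7)@(11, 15): e=[60,20,0] → ·  [on edge]
    (6,7)@(13, 15): e=[88,0,-8] → ·  [on edge]
    (4,8)@(9, 17): e=[20,60,0] → ·  [on edge]
    (7,8)@(15, 17): e=[104,0,-24] → ·  [on edge]
    (3,9)@(7, 19): e=[-20,100,0] → ·  [on edge]
    (2,10)@(5, 21): e=[-60,140,0] → ·  [on edge]
  covered (7 px):
    · · · · · · · ·
    · · · · · · · ·
    · · · · · · · ·
    · · · · · · · ·
    · · █ · · · · ·
    · · █ █ · · · ·
    · · · █ █ · · ·
    · · · █ █ · · ·
    · · · · · · · ·
    · · · · · · · ·
    · · · · · · · ·
T3:
  2·area = 28  (B↔C swapped to make it positive)
  edge (2, 18)→(16, 2): d=(14,-16) top-left  bias=+0
  edge (16, 2)→(2, 20): d=(-14,18) right/bottom  bias=-1
  edge (2, 20)→(2, 18): d=(0,-2) top-left  bias=+0
    (4,5)@(9, 11): e=[14,0,14] → ·  [on edge]
    (3,6)@(7, 13): e=[10,8,10] → █
    (4,6)@(9, 13): e=[42,-28,14] → ·
    (2,7)@(5, 15): e=[6,16,6] → █
    (3,7)@(7, 15): e=[38,-20,10] → ·
    (1,8)@(3, 17): e=[2,24,2] → █
    (2,8)@(5, 17): e=[34,-12,6] → ·
    (1,9)@(3, 19): e=[30,-4,2] → ·
  covered (3 px):
    · · · · · · · ·
    · · · · · · · ·
    · · · · · · · ·
    · · · · · · · ·
    · · · · · · · ·
    · · · · · · · ·
    · · · █ · · · ·
    · · █ · · · · ·
    · █ · · · · · ·
    · · · · · · · ·
    · · · · · · · ·
T4:
  2·area = 30
  edge (8, 16)→(4, 14): d=(-4,-2) top-left  bias=+0
  edge (4, 14)→(3, 6): d=(-1,-8) top-left  bias=+0
  edge (3, 6)→(8, 16): d=(5,10) right/bottom  bias=-1
    (2,5)@(5, 11): e=[14,11,5] → █
    (3,5)@(7, 11): e=[18,27,-15] → ·
    (2,6)@(5, 13): e=[6,9,15] → █
    (3,6)@(7, 13): e=[10,25,-5] → ·
    (2,7)@(5, 15): e=[-2,7,25] → ·
    (3,7)@(7, 15): e=[2,23,5] → █
    (4,7)@(9, 15): e=[6,39,-15] → ·
    (3,8)@(7, 17): e=[-6,21,15] → ·
  covered (3 px):
    · · · · · · · ·
    · · · · · · · ·
    · · · · · · · ·
    · · · · · · · ·
    · · · · · · · ·
    · · █ · · · · ·
    · · █ · · · · ·
    · · · █ · · · ·
    · · · · · · · ·
    · · · · · · · ·
    · · · · · · · ·

Z-buffer (winner per pixel, '.' = empty):
  . . . . . . . .
  . . . . . . . .
  . . . . . . . .
  . . . . . . . .
  . . 2 . . . . .
  . . 4 2 . . . .
  . . 4 2 2 . . .
  . . 3 4 2 . . .
  . 3 . . . . . .
  . . . . 0 1 . .
  . . . . . . . .

Result: -1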